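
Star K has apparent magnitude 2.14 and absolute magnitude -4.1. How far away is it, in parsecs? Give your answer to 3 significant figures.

m − M = 5 log₁₀(d/10 pc)
2.14 − (-4.1) = 6.24 = 5 log₁₀(d/10)
d = 10 × 10^(6.24/5) = 10 × 10^1.248 = 177.0 pc.

177 pc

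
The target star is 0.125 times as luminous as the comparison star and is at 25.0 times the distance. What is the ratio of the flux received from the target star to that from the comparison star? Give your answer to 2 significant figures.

2.0×10^-4

F = L/(4πd²), so F_t/F_c = (L_t/L_c) / (d_t/d_c)²
= 0.125 / (25.0)² = 0.125 / 625.0 = 2.000×10^-4.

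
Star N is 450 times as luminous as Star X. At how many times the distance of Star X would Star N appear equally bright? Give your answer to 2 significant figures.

Equal flux requires L_N/d_N² = L_X/d_X², so d_N/d_X = √(L_N/L_X)
= √(450) = 21.21.

21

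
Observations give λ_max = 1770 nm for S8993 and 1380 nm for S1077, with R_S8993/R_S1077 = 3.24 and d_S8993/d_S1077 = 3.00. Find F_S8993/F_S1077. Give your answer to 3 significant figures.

0.431

Wien's law: T_S8993/T_S1077 = λ_S1077/λ_S8993 = 1380/1770 = 0.7797.
L_S8993/L_S1077 = (R_S8993/R_S1077)²(T_S8993/T_S1077)⁴ = (3.24)²(0.7797)⁴ = 3.879.
F_S8993/F_S1077 = (L_S8993/L_S1077)/(d_S8993/d_S1077)² = 3.879/(3.00)² = 0.4310.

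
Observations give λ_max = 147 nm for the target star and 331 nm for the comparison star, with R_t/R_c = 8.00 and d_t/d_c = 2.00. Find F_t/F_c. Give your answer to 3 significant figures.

Wien's law: T_t/T_c = λ_c/λ_t = 331/147 = 2.252.
L_t/L_c = (R_t/R_c)²(T_t/T_c)⁴ = (8.00)²(2.252)⁴ = 1645.
F_t/F_c = (L_t/L_c)/(d_t/d_c)² = 1645/(2.00)² = 411.3.

411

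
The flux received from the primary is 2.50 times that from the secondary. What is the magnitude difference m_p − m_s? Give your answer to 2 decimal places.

m_p − m_s = −2.5 log₁₀(F_p/F_s) = −2.5 log₁₀(2.50) = −2.5 × (0.398) = -0.995.

-0.99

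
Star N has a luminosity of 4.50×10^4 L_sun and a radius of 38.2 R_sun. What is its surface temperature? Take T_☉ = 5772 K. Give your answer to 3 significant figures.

T/T_☉ = (L/L_☉)^(1/4) / (R/R_☉)^(1/2)
T = 5772 × (4.50×10^4)^(1/4) / √(38.2) = 5772 × 14.56 / 6.181 = 1.360×10^4 K.

1.36×10^4 K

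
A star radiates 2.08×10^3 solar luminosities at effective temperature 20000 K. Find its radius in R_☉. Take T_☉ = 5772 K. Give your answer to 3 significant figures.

3.80 R_☉

R/R_☉ = √(L/L_☉) / (T/T_☉)² = √(2.08×10^3) / (3.465)²
       = 45.61 / 12.01 = 3.799.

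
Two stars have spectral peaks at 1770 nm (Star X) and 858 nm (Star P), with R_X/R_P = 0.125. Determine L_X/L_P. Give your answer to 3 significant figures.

8.63×10^-4

Wien's law gives T ∝ 1/λ_max, so T_X/T_P = λ_P/λ_X = 858/1770 = 0.4847.
Then L ∝ R²T⁴ gives L_X/L_P = (0.125)² × (0.4847)⁴ = 0.01562 × 0.05521 = 8.627×10^-4.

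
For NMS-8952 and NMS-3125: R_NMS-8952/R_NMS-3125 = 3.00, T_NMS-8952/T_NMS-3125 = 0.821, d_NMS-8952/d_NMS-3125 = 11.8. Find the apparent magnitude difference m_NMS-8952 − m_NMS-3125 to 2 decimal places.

3.83

L_NMS-8952/L_NMS-3125 = (3.00)²(0.821)⁴ = 4.089.
F_NMS-8952/F_NMS-3125 = (L_NMS-8952/L_NMS-3125)/(d_NMS-8952/d_NMS-3125)² = 4.089/139.2 = 0.02937.
m_NMS-8952 − m_NMS-3125 = −2.5 log₁₀(0.02937) = 3.83.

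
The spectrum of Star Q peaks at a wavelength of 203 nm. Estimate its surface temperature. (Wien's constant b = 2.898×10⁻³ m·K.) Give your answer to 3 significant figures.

1.43×10^4 K

T = b/λ_max = 2.898×10⁻³ / (203×10⁻⁹) = 1.428×10^4 K.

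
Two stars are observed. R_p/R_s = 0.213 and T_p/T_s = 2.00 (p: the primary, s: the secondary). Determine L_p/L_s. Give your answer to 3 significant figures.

0.726

From the Stefan–Boltzmann law, L ∝ R²T⁴, so
L_p/L_s = (R_p/R_s)² (T_p/T_s)⁴ = (0.213)² × (2.00)⁴ = 0.04537 × 16.00 = 0.7259.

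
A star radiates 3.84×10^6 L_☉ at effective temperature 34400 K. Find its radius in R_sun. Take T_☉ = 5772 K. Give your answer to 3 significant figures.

R/R_☉ = √(L/L_☉) / (T/T_☉)² = √(3.84×10^6) / (5.960)²
       = 1960 / 35.52 = 55.17.

55.2 R_sun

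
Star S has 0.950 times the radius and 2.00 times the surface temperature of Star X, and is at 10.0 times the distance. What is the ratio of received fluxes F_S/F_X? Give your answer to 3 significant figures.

0.144

L_S/L_X = (R_S/R_X)²(T_S/T_X)⁴ = (0.950)² × (2.00)⁴ = 14.44.
F_S/F_X = (L_S/L_X)/(d_S/d_X)² = 14.44 / (10.0)² = 0.1444.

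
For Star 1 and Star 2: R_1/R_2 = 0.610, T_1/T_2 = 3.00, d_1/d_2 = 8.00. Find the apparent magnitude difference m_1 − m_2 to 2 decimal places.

0.82

L_1/L_2 = (0.610)²(3.00)⁴ = 30.14.
F_1/F_2 = (L_1/L_2)/(d_1/d_2)² = 30.14/64.00 = 0.4709.
m_1 − m_2 = −2.5 log₁₀(0.4709) = 0.82.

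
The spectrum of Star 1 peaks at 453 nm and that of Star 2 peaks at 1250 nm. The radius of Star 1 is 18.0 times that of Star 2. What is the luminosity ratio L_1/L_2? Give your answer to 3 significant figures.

Wien's law gives T ∝ 1/λ_max, so T_1/T_2 = λ_2/λ_1 = 1250/453 = 2.759.
Then L ∝ R²T⁴ gives L_1/L_2 = (18.0)² × (2.759)⁴ = 324.0 × 57.98 = 1.878×10^4.

1.88×10^4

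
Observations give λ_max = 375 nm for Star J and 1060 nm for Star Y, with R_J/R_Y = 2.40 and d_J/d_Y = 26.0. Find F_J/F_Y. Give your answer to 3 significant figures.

Wien's law: T_J/T_Y = λ_Y/λ_J = 1060/375 = 2.827.
L_J/L_Y = (R_J/R_Y)²(T_J/T_Y)⁴ = (2.40)²(2.827)⁴ = 367.7.
F_J/F_Y = (L_J/L_Y)/(d_J/d_Y)² = 367.7/(26.0)² = 0.5440.

0.544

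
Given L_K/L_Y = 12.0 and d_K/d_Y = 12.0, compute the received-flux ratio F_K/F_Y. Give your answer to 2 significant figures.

0.083

F = L/(4πd²), so F_K/F_Y = (L_K/L_Y) / (d_K/d_Y)²
= 12.0 / (12.0)² = 12.0 / 144.0 = 0.08333.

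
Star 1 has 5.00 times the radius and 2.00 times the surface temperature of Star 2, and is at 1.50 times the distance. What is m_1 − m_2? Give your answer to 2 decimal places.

-5.62

L_1/L_2 = (5.00)²(2.00)⁴ = 400.0.
F_1/F_2 = (L_1/L_2)/(d_1/d_2)² = 400.0/2.250 = 177.8.
m_1 − m_2 = −2.5 log₁₀(177.8) = -5.62.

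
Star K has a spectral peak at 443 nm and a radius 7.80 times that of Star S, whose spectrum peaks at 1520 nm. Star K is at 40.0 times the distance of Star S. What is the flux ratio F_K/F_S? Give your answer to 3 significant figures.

5.27

Wien's law: T_K/T_S = λ_S/λ_K = 1520/443 = 3.431.
L_K/L_S = (R_K/R_S)²(T_K/T_S)⁴ = (7.80)²(3.431)⁴ = 8432.
F_K/F_S = (L_K/L_S)/(d_K/d_S)² = 8432/(40.0)² = 5.270.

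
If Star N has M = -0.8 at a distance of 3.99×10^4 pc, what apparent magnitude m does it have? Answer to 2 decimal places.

17.20

m = M + 5 log₁₀(d/10 pc) = -0.8 + 5 log₁₀(3.99×10^4/10)
  = -0.8 + 5 × 3.601 = -0.8 + 18.00 = 17.20.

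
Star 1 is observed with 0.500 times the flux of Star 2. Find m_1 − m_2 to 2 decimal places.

m_1 − m_2 = −2.5 log₁₀(F_1/F_2) = −2.5 log₁₀(0.500) = −2.5 × (-0.301) = 0.753.

0.75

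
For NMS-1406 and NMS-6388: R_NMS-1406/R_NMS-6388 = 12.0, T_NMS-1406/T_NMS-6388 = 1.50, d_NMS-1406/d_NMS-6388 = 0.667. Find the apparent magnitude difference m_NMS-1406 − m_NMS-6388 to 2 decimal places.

-8.04

L_NMS-1406/L_NMS-6388 = (12.0)²(1.50)⁴ = 729.0.
F_NMS-1406/F_NMS-6388 = (L_NMS-1406/L_NMS-6388)/(d_NMS-1406/d_NMS-6388)² = 729.0/0.4449 = 1639.
m_NMS-1406 − m_NMS-6388 = −2.5 log₁₀(1639) = -8.04.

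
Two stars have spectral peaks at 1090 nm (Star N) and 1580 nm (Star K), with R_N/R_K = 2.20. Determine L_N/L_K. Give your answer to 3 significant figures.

21.4

Wien's law gives T ∝ 1/λ_max, so T_N/T_K = λ_K/λ_N = 1580/1090 = 1.450.
Then L ∝ R²T⁴ gives L_N/L_K = (2.20)² × (1.450)⁴ = 4.840 × 4.415 = 21.37.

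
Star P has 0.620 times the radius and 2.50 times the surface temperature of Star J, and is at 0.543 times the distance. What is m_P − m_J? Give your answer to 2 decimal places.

-4.27

L_P/L_J = (0.620)²(2.50)⁴ = 15.02.
F_P/F_J = (L_P/L_J)/(d_P/d_J)² = 15.02/0.2948 = 50.93.
m_P − m_J = −2.5 log₁₀(50.93) = -4.27.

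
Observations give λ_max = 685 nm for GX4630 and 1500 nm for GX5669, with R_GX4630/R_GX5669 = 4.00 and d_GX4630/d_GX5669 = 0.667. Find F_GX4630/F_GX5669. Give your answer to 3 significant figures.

Wien's law: T_GX4630/T_GX5669 = λ_GX5669/λ_GX4630 = 1500/685 = 2.190.
L_GX4630/L_GX5669 = (R_GX4630/R_GX5669)²(T_GX4630/T_GX5669)⁴ = (4.00)²(2.190)⁴ = 367.9.
F_GX4630/F_GX5669 = (L_GX4630/L_GX5669)/(d_GX4630/d_GX5669)² = 367.9/(0.667)² = 826.9.

827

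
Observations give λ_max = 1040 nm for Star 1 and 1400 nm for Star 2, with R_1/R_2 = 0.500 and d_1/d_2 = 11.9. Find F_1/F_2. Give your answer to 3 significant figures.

0.00580

Wien's law: T_1/T_2 = λ_2/λ_1 = 1400/1040 = 1.346.
L_1/L_2 = (R_1/R_2)²(T_1/T_2)⁴ = (0.500)²(1.346)⁴ = 0.8210.
F_1/F_2 = (L_1/L_2)/(d_1/d_2)² = 0.8210/(11.9)² = 0.005797.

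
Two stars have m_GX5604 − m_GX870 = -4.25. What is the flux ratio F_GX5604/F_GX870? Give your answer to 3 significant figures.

50.1

F_GX5604/F_GX870 = 10^(−(m_GX5604 − m_GX870)/2.5) = 10^(4.25/2.5) = 10^1.700 = 50.12.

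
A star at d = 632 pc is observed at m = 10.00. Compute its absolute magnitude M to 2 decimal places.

M = m − 5 log₁₀(d/10 pc) = 10.00 − 5 log₁₀(632/10)
  = 10.00 − 5 × 1.801 = 10.00 − 9.00 = 1.00.

1.00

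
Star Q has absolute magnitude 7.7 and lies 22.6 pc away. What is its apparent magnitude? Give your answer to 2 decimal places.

m = M + 5 log₁₀(d/10 pc) = 7.7 + 5 log₁₀(22.6/10)
  = 7.7 + 5 × 0.354 = 7.7 + 1.77 = 9.47.

9.47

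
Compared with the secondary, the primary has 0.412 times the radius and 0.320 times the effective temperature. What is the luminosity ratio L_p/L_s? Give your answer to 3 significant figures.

0.00178

From the Stefan–Boltzmann law, L ∝ R²T⁴, so
L_p/L_s = (R_p/R_s)² (T_p/T_s)⁴ = (0.412)² × (0.320)⁴ = 0.1697 × 0.01049 = 0.001780.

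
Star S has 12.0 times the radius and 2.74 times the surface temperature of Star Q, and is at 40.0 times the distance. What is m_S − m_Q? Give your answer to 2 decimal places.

L_S/L_Q = (12.0)²(2.74)⁴ = 8116.
F_S/F_Q = (L_S/L_Q)/(d_S/d_Q)² = 8116/1600 = 5.073.
m_S − m_Q = −2.5 log₁₀(5.073) = -1.76.

-1.76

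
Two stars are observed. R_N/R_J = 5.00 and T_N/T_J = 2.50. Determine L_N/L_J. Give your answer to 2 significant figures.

From the Stefan–Boltzmann law, L ∝ R²T⁴, so
L_N/L_J = (R_N/R_J)² (T_N/T_J)⁴ = (5.00)² × (2.50)⁴ = 25.00 × 39.06 = 976.6.

9.8×10^2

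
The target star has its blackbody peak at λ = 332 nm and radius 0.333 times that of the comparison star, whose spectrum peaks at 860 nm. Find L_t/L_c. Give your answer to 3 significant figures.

Wien's law gives T ∝ 1/λ_max, so T_t/T_c = λ_c/λ_t = 860/332 = 2.590.
Then L ∝ R²T⁴ gives L_t/L_c = (0.333)² × (2.590)⁴ = 0.1109 × 45.02 = 4.993.

4.99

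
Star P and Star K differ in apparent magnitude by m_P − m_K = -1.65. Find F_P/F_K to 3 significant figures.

4.57

F_P/F_K = 10^(−(m_P − m_K)/2.5) = 10^(1.65/2.5) = 10^0.660 = 4.571.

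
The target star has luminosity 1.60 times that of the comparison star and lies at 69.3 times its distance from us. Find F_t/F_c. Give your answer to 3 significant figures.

F = L/(4πd²), so F_t/F_c = (L_t/L_c) / (d_t/d_c)²
= 1.60 / (69.3)² = 1.60 / 4802 = 3.332×10^-4.

3.33×10^-4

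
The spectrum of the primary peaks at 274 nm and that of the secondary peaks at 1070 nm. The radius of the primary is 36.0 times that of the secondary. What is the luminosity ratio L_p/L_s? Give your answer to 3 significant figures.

3.01×10^5

Wien's law gives T ∝ 1/λ_max, so T_p/T_s = λ_s/λ_p = 1070/274 = 3.905.
Then L ∝ R²T⁴ gives L_p/L_s = (36.0)² × (3.905)⁴ = 1296 × 232.6 = 3.014×10^5.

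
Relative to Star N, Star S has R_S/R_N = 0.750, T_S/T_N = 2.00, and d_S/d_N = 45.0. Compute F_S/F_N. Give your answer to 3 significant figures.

L_S/L_N = (R_S/R_N)²(T_S/T_N)⁴ = (0.750)² × (2.00)⁴ = 9.000.
F_S/F_N = (L_S/L_N)/(d_S/d_N)² = 9.000 / (45.0)² = 0.004444.

0.00444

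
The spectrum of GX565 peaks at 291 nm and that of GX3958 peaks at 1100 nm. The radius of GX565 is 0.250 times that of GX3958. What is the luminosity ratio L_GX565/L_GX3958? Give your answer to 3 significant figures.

Wien's law gives T ∝ 1/λ_max, so T_GX565/T_GX3958 = λ_GX3958/λ_GX565 = 1100/291 = 3.780.
Then L ∝ R²T⁴ gives L_GX565/L_GX3958 = (0.250)² × (3.780)⁴ = 0.06250 × 204.2 = 12.76.

12.8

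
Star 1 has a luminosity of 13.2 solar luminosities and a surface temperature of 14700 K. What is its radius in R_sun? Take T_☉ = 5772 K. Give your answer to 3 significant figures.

0.560 R_sun

R/R_☉ = √(L/L_☉) / (T/T_☉)² = √(13.2) / (2.547)²
       = 3.633 / 6.486 = 0.5602.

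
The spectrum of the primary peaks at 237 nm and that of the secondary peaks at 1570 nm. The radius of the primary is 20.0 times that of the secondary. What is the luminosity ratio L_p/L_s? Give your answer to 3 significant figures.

7.70×10^5

Wien's law gives T ∝ 1/λ_max, so T_p/T_s = λ_s/λ_p = 1570/237 = 6.624.
Then L ∝ R²T⁴ gives L_p/L_s = (20.0)² × (6.624)⁴ = 400.0 × 1926 = 7.703×10^5.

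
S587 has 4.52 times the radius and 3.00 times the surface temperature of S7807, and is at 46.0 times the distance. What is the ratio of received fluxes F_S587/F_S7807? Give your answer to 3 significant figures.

L_S587/L_S7807 = (R_S587/R_S7807)²(T_S587/T_S7807)⁴ = (4.52)² × (3.00)⁴ = 1655.
F_S587/F_S7807 = (L_S587/L_S7807)/(d_S587/d_S7807)² = 1655 / (46.0)² = 0.7821.

0.782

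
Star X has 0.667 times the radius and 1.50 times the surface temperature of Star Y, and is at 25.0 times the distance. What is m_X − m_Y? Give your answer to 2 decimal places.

L_X/L_Y = (0.667)²(1.50)⁴ = 2.252.
F_X/F_Y = (L_X/L_Y)/(d_X/d_Y)² = 2.252/625.0 = 0.003604.
m_X − m_Y = −2.5 log₁₀(0.003604) = 6.11.

6.11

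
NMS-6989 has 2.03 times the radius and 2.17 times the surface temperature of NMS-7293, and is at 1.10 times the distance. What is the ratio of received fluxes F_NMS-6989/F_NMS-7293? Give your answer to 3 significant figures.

L_NMS-6989/L_NMS-7293 = (R_NMS-6989/R_NMS-7293)²(T_NMS-6989/T_NMS-7293)⁴ = (2.03)² × (2.17)⁴ = 91.38.
F_NMS-6989/F_NMS-7293 = (L_NMS-6989/L_NMS-7293)/(d_NMS-6989/d_NMS-7293)² = 91.38 / (1.10)² = 75.52.

75.5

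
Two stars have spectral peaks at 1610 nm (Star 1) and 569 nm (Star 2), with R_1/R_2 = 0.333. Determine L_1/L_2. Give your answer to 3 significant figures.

0.00173

Wien's law gives T ∝ 1/λ_max, so T_1/T_2 = λ_2/λ_1 = 569/1610 = 0.3534.
Then L ∝ R²T⁴ gives L_1/L_2 = (0.333)² × (0.3534)⁴ = 0.1109 × 0.01560 = 0.001730.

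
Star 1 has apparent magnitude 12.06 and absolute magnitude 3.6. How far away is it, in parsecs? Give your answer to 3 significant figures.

492 pc

m − M = 5 log₁₀(d/10 pc)
12.06 − (3.6) = 8.46 = 5 log₁₀(d/10)
d = 10 × 10^(8.46/5) = 10 × 10^1.692 = 492.0 pc.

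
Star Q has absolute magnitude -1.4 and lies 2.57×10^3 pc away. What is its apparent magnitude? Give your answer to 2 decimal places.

m = M + 5 log₁₀(d/10 pc) = -1.4 + 5 log₁₀(2.57×10^3/10)
  = -1.4 + 5 × 2.410 = -1.4 + 12.05 = 10.65.

10.65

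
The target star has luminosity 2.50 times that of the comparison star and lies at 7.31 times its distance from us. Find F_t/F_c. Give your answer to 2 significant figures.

F = L/(4πd²), so F_t/F_c = (L_t/L_c) / (d_t/d_c)²
= 2.50 / (7.31)² = 2.50 / 53.44 = 0.04678.

0.047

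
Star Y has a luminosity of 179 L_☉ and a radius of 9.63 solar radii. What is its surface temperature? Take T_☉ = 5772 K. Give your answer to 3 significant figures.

T/T_☉ = (L/L_☉)^(1/4) / (R/R_☉)^(1/2)
T = 5772 × (179)^(1/4) / √(9.63) = 5772 × 3.658 / 3.103 = 6803 K.

6.80×10^3 K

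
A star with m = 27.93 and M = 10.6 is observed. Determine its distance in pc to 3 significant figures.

2.92×10^4 pc

m − M = 5 log₁₀(d/10 pc)
27.93 − (10.6) = 17.33 = 5 log₁₀(d/10)
d = 10 × 10^(17.33/5) = 10 × 10^3.466 = 2.924×10^4 pc.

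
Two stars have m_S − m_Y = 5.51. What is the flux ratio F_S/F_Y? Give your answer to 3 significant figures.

0.00625

F_S/F_Y = 10^(−(m_S − m_Y)/2.5) = 10^(-5.51/2.5) = 10^-2.204 = 0.006252.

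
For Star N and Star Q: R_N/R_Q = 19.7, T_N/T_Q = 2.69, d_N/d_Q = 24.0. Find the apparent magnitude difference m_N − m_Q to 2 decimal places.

L_N/L_Q = (19.7)²(2.69)⁴ = 2.032×10^4.
F_N/F_Q = (L_N/L_Q)/(d_N/d_Q)² = 2.032×10^4/576.0 = 35.28.
m_N − m_Q = −2.5 log₁₀(35.28) = -3.87.

-3.87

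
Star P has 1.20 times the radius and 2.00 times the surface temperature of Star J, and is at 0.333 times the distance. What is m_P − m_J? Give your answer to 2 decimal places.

L_P/L_J = (1.20)²(2.00)⁴ = 23.04.
F_P/F_J = (L_P/L_J)/(d_P/d_J)² = 23.04/0.1109 = 207.8.
m_P − m_J = −2.5 log₁₀(207.8) = -5.79.

-5.79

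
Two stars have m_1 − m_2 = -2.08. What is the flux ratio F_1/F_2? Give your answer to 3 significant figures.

6.79

F_1/F_2 = 10^(−(m_1 − m_2)/2.5) = 10^(2.08/2.5) = 10^0.832 = 6.792.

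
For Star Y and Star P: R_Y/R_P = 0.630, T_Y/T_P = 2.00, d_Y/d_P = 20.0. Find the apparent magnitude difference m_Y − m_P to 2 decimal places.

L_Y/L_P = (0.630)²(2.00)⁴ = 6.350.
F_Y/F_P = (L_Y/L_P)/(d_Y/d_P)² = 6.350/400.0 = 0.01588.
m_Y − m_P = −2.5 log₁₀(0.01588) = 4.50.

4.50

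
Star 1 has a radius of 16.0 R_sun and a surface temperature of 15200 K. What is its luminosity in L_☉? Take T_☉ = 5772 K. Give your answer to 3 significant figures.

L/L_☉ = (R/R_☉)² (T/T_☉)⁴ = (16.0)² × (15200/5772)⁴
       = 256.0 × (2.633)⁴ = 256.0 × 48.09 = 1.231×10^4.

1.23×10^4 L_☉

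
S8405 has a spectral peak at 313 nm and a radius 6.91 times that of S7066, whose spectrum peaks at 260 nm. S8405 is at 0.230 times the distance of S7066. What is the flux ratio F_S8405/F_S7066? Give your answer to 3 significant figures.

430

Wien's law: T_S8405/T_S7066 = λ_S7066/λ_S8405 = 260/313 = 0.8307.
L_S8405/L_S7066 = (R_S8405/R_S7066)²(T_S8405/T_S7066)⁴ = (6.91)²(0.8307)⁴ = 22.73.
F_S8405/F_S7066 = (L_S8405/L_S7066)/(d_S8405/d_S7066)² = 22.73/(0.230)² = 429.8.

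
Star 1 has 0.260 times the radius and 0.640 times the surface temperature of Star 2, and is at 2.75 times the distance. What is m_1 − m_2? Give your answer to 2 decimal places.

7.06

L_1/L_2 = (0.260)²(0.640)⁴ = 0.01134.
F_1/F_2 = (L_1/L_2)/(d_1/d_2)² = 0.01134/7.562 = 0.001500.
m_1 − m_2 = −2.5 log₁₀(0.001500) = 7.06.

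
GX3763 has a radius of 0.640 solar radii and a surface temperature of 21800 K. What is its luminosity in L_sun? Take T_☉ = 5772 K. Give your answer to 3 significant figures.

83.3 L_sun

L/L_☉ = (R/R_☉)² (T/T_☉)⁴ = (0.640)² × (21800/5772)⁴
       = 0.4096 × (3.777)⁴ = 0.4096 × 203.5 = 83.35.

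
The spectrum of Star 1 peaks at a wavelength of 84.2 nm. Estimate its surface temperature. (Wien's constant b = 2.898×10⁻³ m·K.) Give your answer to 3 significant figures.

3.44×10^4 K

T = b/λ_max = 2.898×10⁻³ / (84.2×10⁻⁹) = 3.442×10^4 K.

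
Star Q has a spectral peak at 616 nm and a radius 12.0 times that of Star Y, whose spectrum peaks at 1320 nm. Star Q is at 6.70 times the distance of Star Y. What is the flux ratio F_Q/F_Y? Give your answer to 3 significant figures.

Wien's law: T_Q/T_Y = λ_Y/λ_Q = 1320/616 = 2.143.
L_Q/L_Y = (R_Q/R_Y)²(T_Q/T_Y)⁴ = (12.0)²(2.143)⁴ = 3036.
F_Q/F_Y = (L_Q/L_Y)/(d_Q/d_Y)² = 3036/(6.70)² = 67.64.

67.6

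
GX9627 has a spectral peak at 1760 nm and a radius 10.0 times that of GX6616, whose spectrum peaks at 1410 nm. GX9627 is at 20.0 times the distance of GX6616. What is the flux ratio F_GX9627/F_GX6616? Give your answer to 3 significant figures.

Wien's law: T_GX9627/T_GX6616 = λ_GX6616/λ_GX9627 = 1410/1760 = 0.8011.
L_GX9627/L_GX6616 = (R_GX9627/R_GX6616)²(T_GX9627/T_GX6616)⁴ = (10.0)²(0.8011)⁴ = 41.19.
F_GX9627/F_GX6616 = (L_GX9627/L_GX6616)/(d_GX9627/d_GX6616)² = 41.19/(20.0)² = 0.1030.

0.103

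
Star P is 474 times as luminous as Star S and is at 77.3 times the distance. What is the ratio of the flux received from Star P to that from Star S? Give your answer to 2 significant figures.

F = L/(4πd²), so F_P/F_S = (L_P/L_S) / (d_P/d_S)²
= 474 / (77.3)² = 474 / 5975 = 0.07933.

0.079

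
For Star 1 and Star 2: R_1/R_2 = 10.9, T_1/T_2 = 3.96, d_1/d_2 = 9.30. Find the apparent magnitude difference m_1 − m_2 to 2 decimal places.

L_1/L_2 = (10.9)²(3.96)⁴ = 2.922×10^4.
F_1/F_2 = (L_1/L_2)/(d_1/d_2)² = 2.922×10^4/86.49 = 337.8.
m_1 − m_2 = −2.5 log₁₀(337.8) = -6.32.

-6.32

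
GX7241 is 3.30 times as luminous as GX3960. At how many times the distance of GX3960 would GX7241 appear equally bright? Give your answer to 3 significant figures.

1.82

Equal flux requires L_GX7241/d_GX7241² = L_GX3960/d_GX3960², so d_GX7241/d_GX3960 = √(L_GX7241/L_GX3960)
= √(3.30) = 1.817.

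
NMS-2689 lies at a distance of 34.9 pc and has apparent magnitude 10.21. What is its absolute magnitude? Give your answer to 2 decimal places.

M = m − 5 log₁₀(d/10 pc) = 10.21 − 5 log₁₀(34.9/10)
  = 10.21 − 5 × 0.543 = 10.21 − 2.71 = 7.50.

7.50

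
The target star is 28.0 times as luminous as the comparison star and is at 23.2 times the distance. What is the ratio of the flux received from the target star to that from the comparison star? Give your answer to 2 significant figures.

F = L/(4πd²), so F_t/F_c = (L_t/L_c) / (d_t/d_c)²
= 28.0 / (23.2)² = 28.0 / 538.2 = 0.05202.

0.052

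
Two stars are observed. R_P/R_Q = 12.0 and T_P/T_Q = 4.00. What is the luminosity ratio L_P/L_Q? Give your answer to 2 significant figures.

3.7×10^4

From the Stefan–Boltzmann law, L ∝ R²T⁴, so
L_P/L_Q = (R_P/R_Q)² (T_P/T_Q)⁴ = (12.0)² × (4.00)⁴ = 144.0 × 256.0 = 3.686×10^4.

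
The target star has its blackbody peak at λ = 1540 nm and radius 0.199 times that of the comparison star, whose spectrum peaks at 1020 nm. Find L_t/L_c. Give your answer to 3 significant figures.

0.00762

Wien's law gives T ∝ 1/λ_max, so T_t/T_c = λ_c/λ_t = 1020/1540 = 0.6623.
Then L ∝ R²T⁴ gives L_t/L_c = (0.199)² × (0.6623)⁴ = 0.03960 × 0.1924 = 0.007621.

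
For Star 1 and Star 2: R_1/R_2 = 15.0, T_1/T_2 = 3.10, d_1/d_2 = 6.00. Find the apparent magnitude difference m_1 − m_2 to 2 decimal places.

L_1/L_2 = (15.0)²(3.10)⁴ = 2.078×10^4.
F_1/F_2 = (L_1/L_2)/(d_1/d_2)² = 2.078×10^4/36.00 = 577.2.
m_1 − m_2 = −2.5 log₁₀(577.2) = -6.90.

-6.90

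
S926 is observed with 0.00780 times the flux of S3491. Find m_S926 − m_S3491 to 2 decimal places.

m_S926 − m_S3491 = −2.5 log₁₀(F_S926/F_S3491) = −2.5 log₁₀(0.00780) = −2.5 × (-2.108) = 5.270.

5.27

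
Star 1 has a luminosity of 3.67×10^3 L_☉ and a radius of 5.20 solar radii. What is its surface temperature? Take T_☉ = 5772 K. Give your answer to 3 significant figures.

T/T_☉ = (L/L_☉)^(1/4) / (R/R_☉)^(1/2)
T = 5772 × (3.67×10^3)^(1/4) / √(5.20) = 5772 × 7.783 / 2.280 = 1.970×10^4 K.

1.97×10^4 K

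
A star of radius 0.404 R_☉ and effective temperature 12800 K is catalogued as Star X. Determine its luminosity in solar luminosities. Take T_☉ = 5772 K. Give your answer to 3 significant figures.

L/L_☉ = (R/R_☉)² (T/T_☉)⁴ = (0.404)² × (12800/5772)⁴
       = 0.1632 × (2.218)⁴ = 0.1632 × 24.18 = 3.947.

3.95 solar luminosities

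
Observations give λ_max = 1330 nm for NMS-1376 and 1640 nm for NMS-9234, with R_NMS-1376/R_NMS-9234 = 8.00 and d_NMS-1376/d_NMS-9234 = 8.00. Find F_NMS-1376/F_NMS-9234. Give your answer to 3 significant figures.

Wien's law: T_NMS-1376/T_NMS-9234 = λ_NMS-9234/λ_NMS-1376 = 1640/1330 = 1.233.
L_NMS-1376/L_NMS-9234 = (R_NMS-1376/R_NMS-9234)²(T_NMS-1376/T_NMS-9234)⁴ = (8.00)²(1.233)⁴ = 148.0.
F_NMS-1376/F_NMS-9234 = (L_NMS-1376/L_NMS-9234)/(d_NMS-1376/d_NMS-9234)² = 148.0/(8.00)² = 2.312.

2.31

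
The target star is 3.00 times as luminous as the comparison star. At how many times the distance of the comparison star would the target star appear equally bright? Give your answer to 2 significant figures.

1.7

Equal flux requires L_t/d_t² = L_c/d_c², so d_t/d_c = √(L_t/L_c)
= √(3.00) = 1.732.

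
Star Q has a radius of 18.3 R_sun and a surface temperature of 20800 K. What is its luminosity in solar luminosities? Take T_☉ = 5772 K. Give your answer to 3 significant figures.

5.65×10^4 solar luminosities

L/L_☉ = (R/R_☉)² (T/T_☉)⁴ = (18.3)² × (20800/5772)⁴
       = 334.9 × (3.604)⁴ = 334.9 × 168.6 = 5.647×10^4.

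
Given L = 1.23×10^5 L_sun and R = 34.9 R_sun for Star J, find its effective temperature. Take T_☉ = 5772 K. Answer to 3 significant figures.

1.83×10^4 K

T/T_☉ = (L/L_☉)^(1/4) / (R/R_☉)^(1/2)
T = 5772 × (1.23×10^5)^(1/4) / √(34.9) = 5772 × 18.73 / 5.908 = 1.830×10^4 K.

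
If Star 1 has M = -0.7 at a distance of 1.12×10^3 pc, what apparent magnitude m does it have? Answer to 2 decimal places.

9.55

m = M + 5 log₁₀(d/10 pc) = -0.7 + 5 log₁₀(1.12×10^3/10)
  = -0.7 + 5 × 2.049 = -0.7 + 10.25 = 9.55.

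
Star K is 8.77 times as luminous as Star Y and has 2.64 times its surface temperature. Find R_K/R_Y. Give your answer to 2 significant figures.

0.42

L ∝ R²T⁴ gives R ∝ √L / T², so
R_K/R_Y = √(8.77) / (2.64)² = 2.961 / 6.970 = 0.4249.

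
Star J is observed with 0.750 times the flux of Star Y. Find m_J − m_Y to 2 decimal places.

m_J − m_Y = −2.5 log₁₀(F_J/F_Y) = −2.5 log₁₀(0.750) = −2.5 × (-0.125) = 0.312.

0.31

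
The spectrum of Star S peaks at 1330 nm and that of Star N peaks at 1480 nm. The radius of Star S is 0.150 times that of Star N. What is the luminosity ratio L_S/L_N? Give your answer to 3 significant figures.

Wien's law gives T ∝ 1/λ_max, so T_S/T_N = λ_N/λ_S = 1480/1330 = 1.113.
Then L ∝ R²T⁴ gives L_S/L_N = (0.150)² × (1.113)⁴ = 0.02250 × 1.533 = 0.03450.

0.0345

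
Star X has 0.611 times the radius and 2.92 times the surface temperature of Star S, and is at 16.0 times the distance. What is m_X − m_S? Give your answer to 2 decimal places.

2.44

L_X/L_S = (0.611)²(2.92)⁴ = 27.14.
F_X/F_S = (L_X/L_S)/(d_X/d_S)² = 27.14/256.0 = 0.1060.
m_X − m_S = −2.5 log₁₀(0.1060) = 2.44.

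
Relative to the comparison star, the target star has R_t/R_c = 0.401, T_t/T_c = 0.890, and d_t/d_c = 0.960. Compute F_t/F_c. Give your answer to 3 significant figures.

0.109

L_t/L_c = (R_t/R_c)²(T_t/T_c)⁴ = (0.401)² × (0.890)⁴ = 0.1009.
F_t/F_c = (L_t/L_c)/(d_t/d_c)² = 0.1009 / (0.960)² = 0.1095.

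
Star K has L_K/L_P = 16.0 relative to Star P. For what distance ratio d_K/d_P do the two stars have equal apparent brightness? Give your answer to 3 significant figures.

Equal flux requires L_K/d_K² = L_P/d_P², so d_K/d_P = √(L_K/L_P)
= √(16.0) = 4.000.

4.00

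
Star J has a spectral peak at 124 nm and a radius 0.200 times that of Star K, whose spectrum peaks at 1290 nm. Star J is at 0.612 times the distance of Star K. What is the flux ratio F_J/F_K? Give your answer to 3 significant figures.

Wien's law: T_J/T_K = λ_K/λ_J = 1290/124 = 10.40.
L_J/L_K = (R_J/R_K)²(T_J/T_K)⁴ = (0.200)²(10.40)⁴ = 468.5.
F_J/F_K = (L_J/L_K)/(d_J/d_K)² = 468.5/(0.612)² = 1251.

1.25×10^3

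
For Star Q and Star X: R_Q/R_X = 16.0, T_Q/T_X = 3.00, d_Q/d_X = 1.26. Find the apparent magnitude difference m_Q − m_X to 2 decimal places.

L_Q/L_X = (16.0)²(3.00)⁴ = 2.074×10^4.
F_Q/F_X = (L_Q/L_X)/(d_Q/d_X)² = 2.074×10^4/1.588 = 1.306×10^4.
m_Q − m_X = −2.5 log₁₀(1.306×10^4) = -10.29.

-10.29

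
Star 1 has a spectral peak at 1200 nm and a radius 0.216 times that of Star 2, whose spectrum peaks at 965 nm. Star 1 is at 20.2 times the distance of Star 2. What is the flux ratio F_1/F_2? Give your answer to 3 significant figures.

Wien's law: T_1/T_2 = λ_2/λ_1 = 965/1200 = 0.8042.
L_1/L_2 = (R_1/R_2)²(T_1/T_2)⁴ = (0.216)²(0.8042)⁴ = 0.01951.
F_1/F_2 = (L_1/L_2)/(d_1/d_2)² = 0.01951/(20.2)² = 4.782×10^-5.

4.78×10^-5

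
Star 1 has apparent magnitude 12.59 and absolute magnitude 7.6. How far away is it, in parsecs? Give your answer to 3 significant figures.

m − M = 5 log₁₀(d/10 pc)
12.59 − (7.6) = 4.99 = 5 log₁₀(d/10)
d = 10 × 10^(4.99/5) = 10 × 10^0.998 = 99.54 pc.

99.5 pc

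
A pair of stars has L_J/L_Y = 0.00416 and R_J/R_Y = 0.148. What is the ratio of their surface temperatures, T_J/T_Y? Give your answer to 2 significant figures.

0.66

L ∝ R²T⁴ gives T ∝ (L/R²)^(1/4), so
T_J/T_Y = (0.00416 / 0.148²)^(1/4) = (0.1899)^(1/4) = 0.6601.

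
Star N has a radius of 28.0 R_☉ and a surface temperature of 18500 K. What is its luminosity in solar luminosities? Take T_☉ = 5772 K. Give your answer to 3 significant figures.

L/L_☉ = (R/R_☉)² (T/T_☉)⁴ = (28.0)² × (18500/5772)⁴
       = 784.0 × (3.205)⁴ = 784.0 × 105.5 = 8.274×10^4.

8.27×10^4 solar luminosities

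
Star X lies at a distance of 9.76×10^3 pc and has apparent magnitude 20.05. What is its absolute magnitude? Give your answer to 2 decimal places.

5.10

M = m − 5 log₁₀(d/10 pc) = 20.05 − 5 log₁₀(9.76×10^3/10)
  = 20.05 − 5 × 2.989 = 20.05 − 14.95 = 5.10.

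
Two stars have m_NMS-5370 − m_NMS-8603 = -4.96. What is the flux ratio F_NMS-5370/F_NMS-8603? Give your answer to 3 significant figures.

F_NMS-5370/F_NMS-8603 = 10^(−(m_NMS-5370 − m_NMS-8603)/2.5) = 10^(4.96/2.5) = 10^1.984 = 96.38.

96.4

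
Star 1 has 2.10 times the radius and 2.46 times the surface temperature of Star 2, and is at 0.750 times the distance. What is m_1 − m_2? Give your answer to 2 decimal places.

L_1/L_2 = (2.10)²(2.46)⁴ = 161.5.
F_1/F_2 = (L_1/L_2)/(d_1/d_2)² = 161.5/0.5625 = 287.1.
m_1 − m_2 = −2.5 log₁₀(287.1) = -6.15.

-6.15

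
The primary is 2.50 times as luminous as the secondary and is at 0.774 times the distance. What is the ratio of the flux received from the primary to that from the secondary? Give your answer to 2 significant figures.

F = L/(4πd²), so F_p/F_s = (L_p/L_s) / (d_p/d_s)²
= 2.50 / (0.774)² = 2.50 / 0.5991 = 4.173.

4.2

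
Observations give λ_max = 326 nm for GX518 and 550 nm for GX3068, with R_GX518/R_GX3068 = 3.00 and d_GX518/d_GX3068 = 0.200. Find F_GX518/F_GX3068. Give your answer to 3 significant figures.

Wien's law: T_GX518/T_GX3068 = λ_GX3068/λ_GX518 = 550/326 = 1.687.
L_GX518/L_GX3068 = (R_GX518/R_GX3068)²(T_GX518/T_GX3068)⁴ = (3.00)²(1.687)⁴ = 72.92.
F_GX518/F_GX3068 = (L_GX518/L_GX3068)/(d_GX518/d_GX3068)² = 72.92/(0.200)² = 1823.

1.82×10^3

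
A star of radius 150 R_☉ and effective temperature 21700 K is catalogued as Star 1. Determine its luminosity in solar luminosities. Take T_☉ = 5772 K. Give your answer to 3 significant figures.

4.49×10^6 solar luminosities

L/L_☉ = (R/R_☉)² (T/T_☉)⁴ = (150)² × (21700/5772)⁴
       = 2.250×10^4 × (3.760)⁴ = 2.250×10^4 × 199.8 = 4.495×10^6.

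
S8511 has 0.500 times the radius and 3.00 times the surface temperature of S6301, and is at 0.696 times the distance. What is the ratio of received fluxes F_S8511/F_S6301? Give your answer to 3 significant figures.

L_S8511/L_S6301 = (R_S8511/R_S6301)²(T_S8511/T_S6301)⁴ = (0.500)² × (3.00)⁴ = 20.25.
F_S8511/F_S6301 = (L_S8511/L_S6301)/(d_S8511/d_S6301)² = 20.25 / (0.696)² = 41.80.

41.8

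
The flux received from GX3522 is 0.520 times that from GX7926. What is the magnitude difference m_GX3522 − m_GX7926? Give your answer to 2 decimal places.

0.71

m_GX3522 − m_GX7926 = −2.5 log₁₀(F_GX3522/F_GX7926) = −2.5 log₁₀(0.520) = −2.5 × (-0.284) = 0.710.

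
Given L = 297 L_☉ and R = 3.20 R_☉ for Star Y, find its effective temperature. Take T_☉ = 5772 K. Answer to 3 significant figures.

T/T_☉ = (L/L_☉)^(1/4) / (R/R_☉)^(1/2)
T = 5772 × (297)^(1/4) / √(3.20) = 5772 × 4.151 / 1.789 = 1.339×10^4 K.

1.34×10^4 K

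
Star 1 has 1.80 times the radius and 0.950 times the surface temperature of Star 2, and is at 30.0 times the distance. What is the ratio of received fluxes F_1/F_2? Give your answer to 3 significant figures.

L_1/L_2 = (R_1/R_2)²(T_1/T_2)⁴ = (1.80)² × (0.950)⁴ = 2.639.
F_1/F_2 = (L_1/L_2)/(d_1/d_2)² = 2.639 / (30.0)² = 0.002932.

0.00293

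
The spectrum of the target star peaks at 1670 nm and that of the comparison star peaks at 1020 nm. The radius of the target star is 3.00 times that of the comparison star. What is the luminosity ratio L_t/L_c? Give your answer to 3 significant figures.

Wien's law gives T ∝ 1/λ_max, so T_t/T_c = λ_c/λ_t = 1020/1670 = 0.6108.
Then L ∝ R²T⁴ gives L_t/L_c = (3.00)² × (0.6108)⁴ = 9.000 × 0.1392 = 1.252.

1.25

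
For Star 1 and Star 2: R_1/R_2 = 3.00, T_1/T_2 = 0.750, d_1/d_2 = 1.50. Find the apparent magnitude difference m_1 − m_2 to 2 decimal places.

-0.26

L_1/L_2 = (3.00)²(0.750)⁴ = 2.848.
F_1/F_2 = (L_1/L_2)/(d_1/d_2)² = 2.848/2.250 = 1.266.
m_1 − m_2 = −2.5 log₁₀(1.266) = -0.26.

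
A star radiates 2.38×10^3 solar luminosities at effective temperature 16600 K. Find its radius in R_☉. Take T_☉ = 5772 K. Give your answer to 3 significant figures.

5.90 R_☉

R/R_☉ = √(L/L_☉) / (T/T_☉)² = √(2.38×10^3) / (2.876)²
       = 48.79 / 8.271 = 5.898.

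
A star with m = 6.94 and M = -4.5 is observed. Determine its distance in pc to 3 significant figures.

1.94×10^3 pc

m − M = 5 log₁₀(d/10 pc)
6.94 − (-4.5) = 11.44 = 5 log₁₀(d/10)
d = 10 × 10^(11.44/5) = 10 × 10^2.288 = 1941 pc.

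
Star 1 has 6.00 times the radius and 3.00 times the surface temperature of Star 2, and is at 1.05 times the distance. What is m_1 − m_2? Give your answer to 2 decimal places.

-8.56

L_1/L_2 = (6.00)²(3.00)⁴ = 2916.
F_1/F_2 = (L_1/L_2)/(d_1/d_2)² = 2916/1.103 = 2645.
m_1 − m_2 = −2.5 log₁₀(2645) = -8.56.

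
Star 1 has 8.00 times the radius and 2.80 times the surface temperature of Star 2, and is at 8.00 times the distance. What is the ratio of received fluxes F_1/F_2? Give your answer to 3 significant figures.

L_1/L_2 = (R_1/R_2)²(T_1/T_2)⁴ = (8.00)² × (2.80)⁴ = 3934.
F_1/F_2 = (L_1/L_2)/(d_1/d_2)² = 3934 / (8.00)² = 61.47.

61.5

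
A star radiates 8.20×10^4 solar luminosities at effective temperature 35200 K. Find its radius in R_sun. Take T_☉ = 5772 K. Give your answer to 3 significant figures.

7.70 R_sun

R/R_☉ = √(L/L_☉) / (T/T_☉)² = √(8.20×10^4) / (6.098)²
       = 286.4 / 37.19 = 7.700.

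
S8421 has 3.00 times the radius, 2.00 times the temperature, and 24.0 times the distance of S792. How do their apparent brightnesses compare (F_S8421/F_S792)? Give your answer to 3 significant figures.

0.250

L_S8421/L_S792 = (R_S8421/R_S792)²(T_S8421/T_S792)⁴ = (3.00)² × (2.00)⁴ = 144.0.
F_S8421/F_S792 = (L_S8421/L_S792)/(d_S8421/d_S792)² = 144.0 / (24.0)² = 0.2500.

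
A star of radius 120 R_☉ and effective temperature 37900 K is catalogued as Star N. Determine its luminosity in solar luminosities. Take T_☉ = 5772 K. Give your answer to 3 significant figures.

2.68×10^7 solar luminosities

L/L_☉ = (R/R_☉)² (T/T_☉)⁴ = (120)² × (37900/5772)⁴
       = 1.440×10^4 × (6.566)⁴ = 1.440×10^4 × 1859 = 2.677×10^7.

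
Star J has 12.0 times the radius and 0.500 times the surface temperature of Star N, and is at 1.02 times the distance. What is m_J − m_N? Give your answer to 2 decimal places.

L_J/L_N = (12.0)²(0.500)⁴ = 9.000.
F_J/F_N = (L_J/L_N)/(d_J/d_N)² = 9.000/1.040 = 8.651.
m_J − m_N = −2.5 log₁₀(8.651) = -2.34.

-2.34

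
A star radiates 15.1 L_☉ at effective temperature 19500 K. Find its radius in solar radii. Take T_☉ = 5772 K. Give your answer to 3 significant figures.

R/R_☉ = √(L/L_☉) / (T/T_☉)² = √(15.1) / (3.378)²
       = 3.886 / 11.41 = 0.3405.

0.340 solar radii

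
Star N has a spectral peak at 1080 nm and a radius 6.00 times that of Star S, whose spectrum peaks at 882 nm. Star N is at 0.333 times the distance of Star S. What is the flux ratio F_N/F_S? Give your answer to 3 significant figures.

Wien's law: T_N/T_S = λ_S/λ_N = 882/1080 = 0.8167.
L_N/L_S = (R_N/R_S)²(T_N/T_S)⁴ = (6.00)²(0.8167)⁴ = 16.01.
F_N/F_S = (L_N/L_S)/(d_N/d_S)² = 16.01/(0.333)² = 144.4.

144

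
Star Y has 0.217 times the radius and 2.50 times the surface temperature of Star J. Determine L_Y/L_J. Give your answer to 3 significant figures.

1.84

From the Stefan–Boltzmann law, L ∝ R²T⁴, so
L_Y/L_J = (R_Y/R_J)² (T_Y/T_J)⁴ = (0.217)² × (2.50)⁴ = 0.04709 × 39.06 = 1.839.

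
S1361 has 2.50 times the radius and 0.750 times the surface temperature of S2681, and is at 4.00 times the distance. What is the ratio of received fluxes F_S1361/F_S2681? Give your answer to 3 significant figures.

0.124

L_S1361/L_S2681 = (R_S1361/R_S2681)²(T_S1361/T_S2681)⁴ = (2.50)² × (0.750)⁴ = 1.978.
F_S1361/F_S2681 = (L_S1361/L_S2681)/(d_S1361/d_S2681)² = 1.978 / (4.00)² = 0.1236.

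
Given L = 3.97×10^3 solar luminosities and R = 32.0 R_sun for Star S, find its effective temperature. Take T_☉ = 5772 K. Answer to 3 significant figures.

T/T_☉ = (L/L_☉)^(1/4) / (R/R_☉)^(1/2)
T = 5772 × (3.97×10^3)^(1/4) / √(32.0) = 5772 × 7.938 / 5.657 = 8099 K.

8.10×10^3 K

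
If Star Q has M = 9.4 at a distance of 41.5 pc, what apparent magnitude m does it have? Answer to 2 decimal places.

m = M + 5 log₁₀(d/10 pc) = 9.4 + 5 log₁₀(41.5/10)
  = 9.4 + 5 × 0.618 = 9.4 + 3.09 = 12.49.

12.49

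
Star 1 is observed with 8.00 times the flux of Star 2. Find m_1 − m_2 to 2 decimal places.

m_1 − m_2 = −2.5 log₁₀(F_1/F_2) = −2.5 log₁₀(8.00) = −2.5 × (0.903) = -2.258.

-2.26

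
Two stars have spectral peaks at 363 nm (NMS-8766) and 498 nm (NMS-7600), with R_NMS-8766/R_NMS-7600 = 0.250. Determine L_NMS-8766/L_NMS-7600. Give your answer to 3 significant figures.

Wien's law gives T ∝ 1/λ_max, so T_NMS-8766/T_NMS-7600 = λ_NMS-7600/λ_NMS-8766 = 498/363 = 1.372.
Then L ∝ R²T⁴ gives L_NMS-8766/L_NMS-7600 = (0.250)² × (1.372)⁴ = 0.06250 × 3.542 = 0.2214.

0.221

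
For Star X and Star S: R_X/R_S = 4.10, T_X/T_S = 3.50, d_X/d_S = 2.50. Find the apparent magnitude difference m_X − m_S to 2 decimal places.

-6.51

L_X/L_S = (4.10)²(3.50)⁴ = 2523.
F_X/F_S = (L_X/L_S)/(d_X/d_S)² = 2523/6.250 = 403.6.
m_X − m_S = −2.5 log₁₀(403.6) = -6.51.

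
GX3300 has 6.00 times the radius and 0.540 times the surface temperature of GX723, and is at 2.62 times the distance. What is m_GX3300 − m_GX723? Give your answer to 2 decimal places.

0.88

L_GX3300/L_GX723 = (6.00)²(0.540)⁴ = 3.061.
F_GX3300/F_GX723 = (L_GX3300/L_GX723)/(d_GX3300/d_GX723)² = 3.061/6.864 = 0.4459.
m_GX3300 − m_GX723 = −2.5 log₁₀(0.4459) = 0.88.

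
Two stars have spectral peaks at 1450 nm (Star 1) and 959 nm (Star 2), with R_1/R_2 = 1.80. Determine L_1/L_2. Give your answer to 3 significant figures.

0.620

Wien's law gives T ∝ 1/λ_max, so T_1/T_2 = λ_2/λ_1 = 959/1450 = 0.6614.
Then L ∝ R²T⁴ gives L_1/L_2 = (1.80)² × (0.6614)⁴ = 3.240 × 0.1913 = 0.6199.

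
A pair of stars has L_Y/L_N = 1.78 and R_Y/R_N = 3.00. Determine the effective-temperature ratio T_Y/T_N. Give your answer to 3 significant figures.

0.667

L ∝ R²T⁴ gives T ∝ (L/R²)^(1/4), so
T_Y/T_N = (1.78 / 3.00²)^(1/4) = (0.1978)^(1/4) = 0.6669.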